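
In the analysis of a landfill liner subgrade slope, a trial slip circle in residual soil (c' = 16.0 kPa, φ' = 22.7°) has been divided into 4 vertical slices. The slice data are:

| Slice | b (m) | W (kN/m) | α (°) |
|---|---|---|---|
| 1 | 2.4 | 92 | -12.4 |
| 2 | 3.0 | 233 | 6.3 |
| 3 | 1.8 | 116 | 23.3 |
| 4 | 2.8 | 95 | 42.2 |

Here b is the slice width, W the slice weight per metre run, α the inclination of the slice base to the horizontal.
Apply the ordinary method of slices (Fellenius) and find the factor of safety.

FS = 3.36

Ordinary method of slices: FS = Σ[c'·Δl_i + (W_i cosα_i)·tanφ'] / Σ W_i sinα_i, with Δl_i = b_i / cosα_i.
Slice 1: Δl = 2.4/cos(-12.4°) = 2.457 m; N'_1 = 92·cos(-12.4°) = 89.9; c'Δl = 39.32; W sinα = -19.8
Slice 2: Δl = 3.0/cos6.3° = 3.018 m; N'_2 = 233·cos6.3° = 231.6; c'Δl = 48.29; W sinα = 25.6
Slice 3: Δl = 1.8/cos23.3° = 1.960 m; N'_3 = 116·cos23.3° = 106.5; c'Δl = 31.36; W sinα = 45.9
Slice 4: Δl = 2.8/cos42.2° = 3.780 m; N'_4 = 95·cos42.2° = 70.4; c'Δl = 60.47; W sinα = 63.8
Σc'Δl = 179.4 kN/m; ΣN' = 498.4 kN/m; ΣW sinα = 115.5 kN/m
Resisting = 179.4 + 498.4·tan22.7° = 179.4 + 208.5 = 387.9 kN/m
FS = 387.9 / 115.5 = 3.358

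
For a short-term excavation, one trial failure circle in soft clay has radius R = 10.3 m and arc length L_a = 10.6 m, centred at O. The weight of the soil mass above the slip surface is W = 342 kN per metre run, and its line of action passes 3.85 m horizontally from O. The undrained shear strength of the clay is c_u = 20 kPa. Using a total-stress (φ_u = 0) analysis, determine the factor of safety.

FS = 1.66

Taking moments about the centre O, the resisting moment is provided by the undrained shear strength acting along the arc:
M_R = c_u·L_a·R = 20·10.60·10.3 = 2183.6 kN·m/m
M_D = W·d = 342·3.85 = 1316.7 kN·m/m
FS = M_R / M_D = 2183.6 / 1316.7 = 1.658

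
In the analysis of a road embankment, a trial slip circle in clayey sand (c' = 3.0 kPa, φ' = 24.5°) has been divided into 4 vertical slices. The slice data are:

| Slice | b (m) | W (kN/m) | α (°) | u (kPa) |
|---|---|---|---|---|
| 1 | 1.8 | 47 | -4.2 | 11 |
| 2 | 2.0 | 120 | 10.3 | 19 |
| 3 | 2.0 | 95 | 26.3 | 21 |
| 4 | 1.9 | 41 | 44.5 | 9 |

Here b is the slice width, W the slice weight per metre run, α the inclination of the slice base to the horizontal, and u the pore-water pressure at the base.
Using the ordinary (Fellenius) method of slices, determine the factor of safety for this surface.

FS = 1.06

Ordinary method of slices: FS = Σ[c'·Δl_i + (W_i cosα_i − u_i·Δl_i)·tanφ'] / Σ W_i sinα_i, with Δl_i = b_i / cosα_i.
Slice 1: Δl = 1.8/cos(-4.2°) = 1.805 m; N'_1 = 47·cos(-4.2°) − 11·1.805 = 27.0; c'Δl = 5.41; W sinα = -3.4
Slice 2: Δl = 2.0/cos10.3° = 2.033 m; N'_2 = 120·cos10.3° − 19·2.033 = 79.4; c'Δl = 6.10; W sinα = 21.5
Slice 3: Δl = 2.0/cos26.3° = 2.231 m; N'_3 = 95·cos26.3° − 21·2.231 = 38.3; c'Δl = 6.69; W sinα = 42.1
Slice 4: Δl = 1.9/cos44.5° = 2.664 m; N'_4 = 41·cos44.5° − 9·2.664 = 5.3; c'Δl = 7.99; W sinα = 28.7
Σc'Δl = 26.2 kN/m; ΣN' = 150.0 kN/m; ΣW sinα = 88.8 kN/m
Resisting = 26.2 + 150.0·tan24.5° = 26.2 + 68.4 = 94.6 kN/m
FS = 94.6 / 88.8 = 1.065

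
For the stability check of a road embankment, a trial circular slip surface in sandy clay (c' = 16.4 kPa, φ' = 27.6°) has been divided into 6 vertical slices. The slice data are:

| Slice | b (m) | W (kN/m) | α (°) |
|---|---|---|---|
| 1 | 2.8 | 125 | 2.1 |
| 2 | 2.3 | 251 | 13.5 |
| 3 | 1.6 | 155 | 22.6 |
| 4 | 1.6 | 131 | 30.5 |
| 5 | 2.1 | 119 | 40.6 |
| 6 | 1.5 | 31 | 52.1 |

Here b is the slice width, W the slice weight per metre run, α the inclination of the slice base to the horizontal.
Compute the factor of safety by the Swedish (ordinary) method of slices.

FS = 2.11

Ordinary method of slices: FS = Σ[c'·Δl_i + (W_i cosα_i)·tanφ'] / Σ W_i sinα_i, with Δl_i = b_i / cosα_i.
Slice 1: Δl = 2.8/cos2.1° = 2.802 m; N'_1 = 125·cos2.1° = 124.9; c'Δl = 45.95; W sinα = 4.6
Slice 2: Δl = 2.3/cos13.5° = 2.365 m; N'_2 = 251·cos13.5° = 244.1; c'Δl = 38.79; W sinα = 58.6
Slice 3: Δl = 1.6/cos22.6° = 1.733 m; N'_3 = 155·cos22.6° = 143.1; c'Δl = 28.42; W sinα = 59.6
Slice 4: Δl = 1.6/cos30.5° = 1.857 m; N'_4 = 131·cos30.5° = 112.9; c'Δl = 30.45; W sinα = 66.5
Slice 5: Δl = 2.1/cos40.6° = 2.766 m; N'_5 = 119·cos40.6° = 90.4; c'Δl = 45.36; W sinα = 77.4
Slice 6: Δl = 1.5/cos52.1° = 2.442 m; N'_6 = 31·cos52.1° = 19.0; c'Δl = 40.05; W sinα = 24.5
Σc'Δl = 229.0 kN/m; ΣN' = 734.3 kN/m; ΣW sinα = 291.1 kN/m
Resisting = 229.0 + 734.3·tan27.6° = 229.0 + 383.9 = 612.9 kN/m
FS = 612.9 / 291.1 = 2.105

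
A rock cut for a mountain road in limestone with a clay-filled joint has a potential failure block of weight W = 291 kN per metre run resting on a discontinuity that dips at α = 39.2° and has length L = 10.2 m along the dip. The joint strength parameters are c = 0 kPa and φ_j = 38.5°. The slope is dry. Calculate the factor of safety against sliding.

Resolving the block weight along and normal to the plane and applying the Mohr–Coulomb strength on the joint:
N' = W cosα = 291·cos39.2° = 225.5 kN/m
Driving force T = W sinα = 291·sin39.2° = 183.9 kN/m
Resisting force R = c·L + N'·tanφ_j = 0·10.2 + 225.5·tan38.5° = 0.0 + 179.4 = 179.4 kN/m
FS = R / T = 179.4 / 183.9 = 0.975

FS = 0.98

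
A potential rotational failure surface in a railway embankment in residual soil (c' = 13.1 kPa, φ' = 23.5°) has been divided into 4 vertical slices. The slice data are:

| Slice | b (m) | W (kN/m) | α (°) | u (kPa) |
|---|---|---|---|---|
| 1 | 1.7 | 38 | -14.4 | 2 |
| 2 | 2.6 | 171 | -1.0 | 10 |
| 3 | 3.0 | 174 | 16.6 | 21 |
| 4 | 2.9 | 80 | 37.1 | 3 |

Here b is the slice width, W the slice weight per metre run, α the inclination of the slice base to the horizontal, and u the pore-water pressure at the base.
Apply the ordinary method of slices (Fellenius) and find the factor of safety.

Ordinary method of slices: FS = Σ[c'·Δl_i + (W_i cosα_i − u_i·Δl_i)·tanφ'] / Σ W_i sinα_i, with Δl_i = b_i / cosα_i.
Slice 1: Δl = 1.7/cos(-14.4°) = 1.755 m; N'_1 = 38·cos(-14.4°) − 2·1.755 = 33.3; c'Δl = 22.99; W sinα = -9.5
Slice 2: Δl = 2.6/cos(-1.0°) = 2.600 m; N'_2 = 171·cos(-1.0°) − 10·2.600 = 145.0; c'Δl = 34.07; W sinα = -3.0
Slice 3: Δl = 3.0/cos16.6° = 3.130 m; N'_3 = 174·cos16.6° − 21·3.130 = 101.0; c'Δl = 41.01; W sinα = 49.7
Slice 4: Δl = 2.9/cos37.1° = 3.636 m; N'_4 = 80·cos37.1° − 3·3.636 = 52.9; c'Δl = 47.63; W sinα = 48.3
Σc'Δl = 145.7 kN/m; ΣN' = 332.2 kN/m; ΣW sinα = 85.5 kN/m
Resisting = 145.7 + 332.2·tan23.5° = 145.7 + 144.4 = 290.1 kN/m
FS = 290.1 / 85.5 = 3.392

FS = 3.39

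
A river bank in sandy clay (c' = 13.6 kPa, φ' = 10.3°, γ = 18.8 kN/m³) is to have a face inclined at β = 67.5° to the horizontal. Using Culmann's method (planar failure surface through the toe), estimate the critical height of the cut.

H_c = 5.74 m

Culmann's analysis gives the critical failure plane at α_cr = (β + φ')/2 = (67.5 + 10.3)/2 = 38.9°, and the critical height
H_c = (4c'/γ) · sinβ cosφ' / [1 − cos(β − φ')]
    = (4·13.6/18.8) · sin67.5°·cos10.3° / [1 − cos(57.2°)]
    = 2.894 · 0.9239·0.9839 / [1 − 0.5417]
    = 2.894 · 0.9090 / 0.4583
    = 5.74 m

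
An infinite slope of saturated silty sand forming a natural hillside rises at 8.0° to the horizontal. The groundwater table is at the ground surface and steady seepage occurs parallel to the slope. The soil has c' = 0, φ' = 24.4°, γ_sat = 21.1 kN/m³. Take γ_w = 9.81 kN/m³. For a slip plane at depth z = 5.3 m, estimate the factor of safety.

FS = 1.73

With seepage parallel to the slope and the water table at the surface, the effective normal stress on the slip plane uses the buoyant unit weight γ' = γ_sat − γ_w while the driving shear stress uses γ_sat:
FS = [c' + γ' z cos²β tanφ'] / [γ_sat z sinβ cosβ]
(For c' = 0 this reduces to FS = (γ'/γ_sat)·tanφ'/tanβ.)
γ' = 21.1 − 9.81 = 11.29 kN/m³
Numerator = 0.0 + 11.29·5.3·cos²8.0°·tan24.4° = 0.0 + 11.29·5.3·0.9806·0.4536 = 26.618 kPa
Denominator = 21.1·5.3·sin8.0°·cos8.0° = 21.1·5.3·0.1392·0.9903 = 15.412 kPa
FS = 26.618 / 15.412 = 1.727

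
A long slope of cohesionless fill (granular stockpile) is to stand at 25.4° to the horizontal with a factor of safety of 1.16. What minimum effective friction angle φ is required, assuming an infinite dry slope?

φ = 28.8°

FS = tanφ/tanβ ⇒ tanφ = FS · tanβ = 1.16 · tan25.4° = 0.5508
φ = arctan(0.5508) = 28.85°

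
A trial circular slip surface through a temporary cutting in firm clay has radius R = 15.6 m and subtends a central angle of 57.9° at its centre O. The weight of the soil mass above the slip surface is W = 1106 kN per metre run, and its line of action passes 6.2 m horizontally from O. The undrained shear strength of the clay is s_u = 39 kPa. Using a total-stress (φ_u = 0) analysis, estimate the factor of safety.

FS = 1.40

Taking moments about the centre O, the resisting moment is provided by the undrained shear strength acting along the arc:
Arc length L_a = R·θ = 15.6·(57.9°·π/180) = 15.6·1.0105 = 15.76 m
M_R = s_u·L_a·R = 39·15.76·15.6 = 9591.1 kN·m/m
M_D = W·d = 1106·6.2 = 6857.2 kN·m/m
FS = M_R / M_D = 9591.1 / 6857.2 = 1.399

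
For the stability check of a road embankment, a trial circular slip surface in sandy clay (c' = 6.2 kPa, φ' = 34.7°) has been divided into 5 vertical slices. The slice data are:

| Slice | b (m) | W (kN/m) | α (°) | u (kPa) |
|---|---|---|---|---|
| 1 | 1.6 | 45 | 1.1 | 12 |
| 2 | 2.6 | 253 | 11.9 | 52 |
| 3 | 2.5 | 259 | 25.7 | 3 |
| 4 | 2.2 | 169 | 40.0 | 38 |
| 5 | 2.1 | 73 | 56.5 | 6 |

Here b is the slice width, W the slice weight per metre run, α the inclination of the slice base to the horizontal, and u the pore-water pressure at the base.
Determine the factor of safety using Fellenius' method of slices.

FS = 1.08

Ordinary method of slices: FS = Σ[c'·Δl_i + (W_i cosα_i − u_i·Δl_i)·tanφ'] / Σ W_i sinα_i, with Δl_i = b_i / cosα_i.
Slice 1: Δl = 1.6/cos1.1° = 1.600 m; N'_1 = 45·cos1.1° − 12·1.600 = 25.8; c'Δl = 9.92; W sinα = 0.9
Slice 2: Δl = 2.6/cos11.9° = 2.657 m; N'_2 = 253·cos11.9° − 52·2.657 = 109.4; c'Δl = 16.47; W sinα = 52.2
Slice 3: Δl = 2.5/cos25.7° = 2.774 m; N'_3 = 259·cos25.7° − 3·2.774 = 225.1; c'Δl = 17.20; W sinα = 112.3
Slice 4: Δl = 2.2/cos40.0° = 2.872 m; N'_4 = 169·cos40.0° − 38·2.872 = 20.3; c'Δl = 17.81; W sinα = 108.6
Slice 5: Δl = 2.1/cos56.5° = 3.805 m; N'_5 = 73·cos56.5° − 6·3.805 = 17.5; c'Δl = 23.59; W sinα = 60.9
Σc'Δl = 85.0 kN/m; ΣN' = 398.0 kN/m; ΣW sinα = 334.9 kN/m
Resisting = 85.0 + 398.0·tan34.7° = 85.0 + 275.6 = 360.6 kN/m
FS = 360.6 / 334.9 = 1.077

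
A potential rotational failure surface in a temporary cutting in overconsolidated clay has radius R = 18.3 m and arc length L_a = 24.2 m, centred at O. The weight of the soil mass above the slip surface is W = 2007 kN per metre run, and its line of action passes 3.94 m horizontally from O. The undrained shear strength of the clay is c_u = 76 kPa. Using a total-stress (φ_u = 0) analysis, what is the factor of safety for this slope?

Taking moments about the centre O, the resisting moment is provided by the undrained shear strength acting along the arc:
M_R = c_u·L_a·R = 76·24.20·18.3 = 33657.4 kN·m/m
M_D = W·d = 2007·3.94 = 7907.6 kN·m/m
FS = M_R / M_D = 33657.4 / 7907.6 = 4.256

FS = 4.26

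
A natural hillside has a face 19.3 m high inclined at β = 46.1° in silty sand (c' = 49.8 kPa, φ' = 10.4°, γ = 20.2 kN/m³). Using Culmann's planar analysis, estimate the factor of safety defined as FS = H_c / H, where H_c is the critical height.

FS = 1.93

H_c = (4c'/γ) · sinβ cosφ' / [1 − cos(β − φ')]
    = (4·49.8/20.2) · sin46.1°·cos10.4° / [1 − cos35.7°]
    = 9.861 · 0.7087 / 0.1879 = 37.19 m
FS = H_c / H = 37.19 / 19.3 = 1.927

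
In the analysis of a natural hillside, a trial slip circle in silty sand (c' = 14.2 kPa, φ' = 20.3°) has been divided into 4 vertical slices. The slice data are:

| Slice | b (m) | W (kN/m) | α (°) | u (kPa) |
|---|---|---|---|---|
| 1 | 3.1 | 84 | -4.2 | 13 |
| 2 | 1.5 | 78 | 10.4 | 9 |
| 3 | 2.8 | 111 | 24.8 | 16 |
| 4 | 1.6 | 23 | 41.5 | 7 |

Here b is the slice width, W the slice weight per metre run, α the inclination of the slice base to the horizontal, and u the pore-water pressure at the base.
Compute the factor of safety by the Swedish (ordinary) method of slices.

FS = 2.86

Ordinary method of slices: FS = Σ[c'·Δl_i + (W_i cosα_i − u_i·Δl_i)·tanφ'] / Σ W_i sinα_i, with Δl_i = b_i / cosα_i.
Slice 1: Δl = 3.1/cos(-4.2°) = 3.108 m; N'_1 = 84·cos(-4.2°) − 13·3.108 = 43.4; c'Δl = 44.14; W sinα = -6.2
Slice 2: Δl = 1.5/cos10.4° = 1.525 m; N'_2 = 78·cos10.4° − 9·1.525 = 63.0; c'Δl = 21.66; W sinα = 14.1
Slice 3: Δl = 2.8/cos24.8° = 3.084 m; N'_3 = 111·cos24.8° − 16·3.084 = 51.4; c'Δl = 43.80; W sinα = 46.6
Slice 4: Δl = 1.6/cos41.5° = 2.136 m; N'_4 = 23·cos41.5° − 7·2.136 = 2.3; c'Δl = 30.34; W sinα = 15.2
Σc'Δl = 139.9 kN/m; ΣN' = 160.0 kN/m; ΣW sinα = 69.7 kN/m
Resisting = 139.9 + 160.0·tan20.3° = 139.9 + 59.2 = 199.1 kN/m
FS = 199.1 / 69.7 = 2.856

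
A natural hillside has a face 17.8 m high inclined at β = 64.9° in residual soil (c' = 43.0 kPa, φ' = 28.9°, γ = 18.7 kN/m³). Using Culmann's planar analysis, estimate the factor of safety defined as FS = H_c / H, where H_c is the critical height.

H_c = (4c'/γ) · sinβ cosφ' / [1 − cos(β − φ')]
    = (4·43.0/18.7) · sin64.9°·cos28.9° / [1 − cos36.0°]
    = 9.198 · 0.7928 / 0.1910 = 38.18 m
FS = H_c / H = 38.18 / 17.8 = 2.145

FS = 2.15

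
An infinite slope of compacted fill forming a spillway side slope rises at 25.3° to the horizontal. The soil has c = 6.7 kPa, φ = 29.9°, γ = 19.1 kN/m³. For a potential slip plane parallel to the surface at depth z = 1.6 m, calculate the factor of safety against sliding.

FS = 1.78

For an infinite slope with a slip plane parallel to the surface (no pore pressure): FS = [c + γz cos²β tanφ] / [γz sinβ cosβ].
γz = 19.1·1.6 = 30.56 kN/m²
Numerator = 6.7 + 30.56·cos²25.3°·tan29.9° = 6.7 + 30.56·0.8174·0.5750 = 21.063 kPa
Denominator = 30.56·sin25.3°·cos25.3° = 30.56·0.4274·0.9041 = 11.807 kPa
FS = 21.063 / 11.807 = 1.784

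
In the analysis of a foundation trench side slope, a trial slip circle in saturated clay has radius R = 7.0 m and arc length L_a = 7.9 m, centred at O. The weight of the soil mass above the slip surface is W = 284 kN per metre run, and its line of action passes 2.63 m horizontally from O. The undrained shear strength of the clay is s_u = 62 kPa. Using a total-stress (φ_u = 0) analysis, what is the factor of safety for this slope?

FS = 4.59

Taking moments about the centre O, the resisting moment is provided by the undrained shear strength acting along the arc:
M_R = s_u·L_a·R = 62·7.90·7.0 = 3428.6 kN·m/m
M_D = W·d = 284·2.63 = 746.9 kN·m/m
FS = M_R / M_D = 3428.6 / 746.9 = 4.590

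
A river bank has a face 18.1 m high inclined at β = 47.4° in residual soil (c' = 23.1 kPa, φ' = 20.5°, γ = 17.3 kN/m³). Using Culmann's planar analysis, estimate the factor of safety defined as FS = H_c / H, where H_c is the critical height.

H_c = (4c'/γ) · sinβ cosφ' / [1 − cos(β − φ')]
    = (4·23.1/17.3) · sin47.4°·cos20.5° / [1 − cos26.9°]
    = 5.341 · 0.6895 / 0.1082 = 34.03 m
FS = H_c / H = 34.03 / 18.1 = 1.880

FS = 1.88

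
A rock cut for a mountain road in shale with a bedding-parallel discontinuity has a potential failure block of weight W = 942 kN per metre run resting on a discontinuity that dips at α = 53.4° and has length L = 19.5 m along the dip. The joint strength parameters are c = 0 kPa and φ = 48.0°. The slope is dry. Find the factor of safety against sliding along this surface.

Resolving the block weight along and normal to the plane and applying the Mohr–Coulomb strength on the joint:
N' = W cosα = 942·cos53.4° = 561.6 kN/m
Driving force T = W sinα = 942·sin53.4° = 756.3 kN/m
Resisting force R = c·L + N'·tanφ = 0·19.5 + 561.6·tan48.0° = 0.0 + 623.8 = 623.8 kN/m
FS = R / T = 623.8 / 756.3 = 0.825

FS = 0.82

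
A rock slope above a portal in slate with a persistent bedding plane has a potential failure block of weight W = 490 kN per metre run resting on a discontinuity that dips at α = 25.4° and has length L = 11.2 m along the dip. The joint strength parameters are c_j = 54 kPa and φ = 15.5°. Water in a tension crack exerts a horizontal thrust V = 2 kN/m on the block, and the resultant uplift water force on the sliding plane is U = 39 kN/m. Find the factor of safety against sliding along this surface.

Resolving the block weight along and normal to the plane and applying the Mohr–Coulomb strength on the joint:
N' = W cosα − U − V sinα = 490·cos25.4° − 39 − 2·sin25.4° = 402.8 kN/m
Driving force T = W sinα + V cosα = 490·sin25.4° + 2·cos25.4° = 212.0 kN/m
Resisting force R = c_j·L + N'·tanφ = 54·11.2 + 402.8·tan15.5° = 604.8 + 111.7 = 716.5 kN/m
FS = R / T = 716.5 / 212.0 = 3.380

FS = 3.38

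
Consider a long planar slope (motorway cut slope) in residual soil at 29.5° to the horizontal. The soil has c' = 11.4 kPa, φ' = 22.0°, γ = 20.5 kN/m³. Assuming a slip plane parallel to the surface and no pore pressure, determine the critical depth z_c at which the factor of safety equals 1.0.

Setting FS = 1.00 in FS = [c' + γz cos²β tanφ'] / [γz sinβ cosβ] and solving for z:
z = c' / [γ cosβ (FS·sinβ − cosβ·tanφ')]
  = 11.4 / [20.5·cos29.5°·(1.00·sin29.5° − cos29.5°·tan22.0°)]
  = 11.4 / [20.5·0.8704·(1.00·0.4924 − 0.8704·0.4040)]
  = 11.4 / 2.5118 = 4.539 m

z_c = 4.54 m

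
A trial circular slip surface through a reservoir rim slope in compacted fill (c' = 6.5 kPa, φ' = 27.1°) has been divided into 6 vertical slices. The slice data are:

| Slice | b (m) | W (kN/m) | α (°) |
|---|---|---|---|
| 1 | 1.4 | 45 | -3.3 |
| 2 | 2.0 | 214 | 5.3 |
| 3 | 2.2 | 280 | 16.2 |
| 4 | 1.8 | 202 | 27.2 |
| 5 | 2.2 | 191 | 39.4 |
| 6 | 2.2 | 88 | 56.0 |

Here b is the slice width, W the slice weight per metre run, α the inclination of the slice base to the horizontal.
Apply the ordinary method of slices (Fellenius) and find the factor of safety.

Ordinary method of slices: FS = Σ[c'·Δl_i + (W_i cosα_i)·tanφ'] / Σ W_i sinα_i, with Δl_i = b_i / cosα_i.
Slice 1: Δl = 1.4/cos(-3.3°) = 1.402 m; N'_1 = 45·cos(-3.3°) = 44.9; c'Δl = 9.12; W sinα = -2.6
Slice 2: Δl = 2.0/cos5.3° = 2.009 m; N'_2 = 214·cos5.3° = 213.1; c'Δl = 13.06; W sinα = 19.8
Slice 3: Δl = 2.2/cos16.2° = 2.291 m; N'_3 = 280·cos16.2° = 268.9; c'Δl = 14.89; W sinα = 78.1
Slice 4: Δl = 1.8/cos27.2° = 2.024 m; N'_4 = 202·cos27.2° = 179.7; c'Δl = 13.15; W sinα = 92.3
Slice 5: Δl = 2.2/cos39.4° = 2.847 m; N'_5 = 191·cos39.4° = 147.6; c'Δl = 18.51; W sinα = 121.2
Slice 6: Δl = 2.2/cos56.0° = 3.934 m; N'_6 = 88·cos56.0° = 49.2; c'Δl = 25.57; W sinα = 73.0
Σc'Δl = 94.3 kN/m; ΣN' = 903.4 kN/m; ΣW sinα = 381.8 kN/m
Resisting = 94.3 + 903.4·tan27.1° = 94.3 + 462.3 = 556.6 kN/m
FS = 556.6 / 381.8 = 1.458

FS = 1.46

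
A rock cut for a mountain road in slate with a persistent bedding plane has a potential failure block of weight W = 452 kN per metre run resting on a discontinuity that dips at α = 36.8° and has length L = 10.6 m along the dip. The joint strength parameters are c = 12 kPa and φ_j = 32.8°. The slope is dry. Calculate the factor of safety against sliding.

Resolving the block weight along and normal to the plane and applying the Mohr–Coulomb strength on the joint:
N' = W cosα = 452·cos36.8° = 361.9 kN/m
Driving force T = W sinα = 452·sin36.8° = 270.8 kN/m
Resisting force R = c·L + N'·tanφ_j = 12·10.6 + 361.9·tan32.8° = 127.2 + 233.2 = 360.4 kN/m
FS = R / T = 360.4 / 270.8 = 1.331

FS = 1.33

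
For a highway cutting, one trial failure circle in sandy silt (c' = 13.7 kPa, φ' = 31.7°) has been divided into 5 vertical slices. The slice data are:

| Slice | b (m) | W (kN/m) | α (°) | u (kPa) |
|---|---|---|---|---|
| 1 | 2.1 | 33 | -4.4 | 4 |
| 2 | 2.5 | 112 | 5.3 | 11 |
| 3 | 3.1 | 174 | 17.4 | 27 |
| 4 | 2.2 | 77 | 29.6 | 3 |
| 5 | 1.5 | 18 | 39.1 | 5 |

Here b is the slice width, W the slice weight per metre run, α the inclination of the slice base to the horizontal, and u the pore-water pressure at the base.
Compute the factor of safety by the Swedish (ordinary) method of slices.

Ordinary method of slices: FS = Σ[c'·Δl_i + (W_i cosα_i − u_i·Δl_i)·tanφ'] / Σ W_i sinα_i, with Δl_i = b_i / cosα_i.
Slice 1: Δl = 2.1/cos(-4.4°) = 2.106 m; N'_1 = 33·cos(-4.4°) − 4·2.106 = 24.5; c'Δl = 28.86; W sinα = -2.5
Slice 2: Δl = 2.5/cos5.3° = 2.511 m; N'_2 = 112·cos5.3° − 11·2.511 = 83.9; c'Δl = 34.40; W sinα = 10.3
Slice 3: Δl = 3.1/cos17.4° = 3.249 m; N'_3 = 174·cos17.4° − 27·3.249 = 78.3; c'Δl = 44.51; W sinα = 52.0
Slice 4: Δl = 2.2/cos29.6° = 2.530 m; N'_4 = 77·cos29.6° − 3·2.530 = 59.4; c'Δl = 34.66; W sinα = 38.0
Slice 5: Δl = 1.5/cos39.1° = 1.933 m; N'_5 = 18·cos39.1° − 5·1.933 = 4.3; c'Δl = 26.48; W sinα = 11.4
Σc'Δl = 168.9 kN/m; ΣN' = 250.4 kN/m; ΣW sinα = 109.2 kN/m
Resisting = 168.9 + 250.4·tan31.7° = 168.9 + 154.6 = 323.5 kN/m
FS = 323.5 / 109.2 = 2.962

FS = 2.96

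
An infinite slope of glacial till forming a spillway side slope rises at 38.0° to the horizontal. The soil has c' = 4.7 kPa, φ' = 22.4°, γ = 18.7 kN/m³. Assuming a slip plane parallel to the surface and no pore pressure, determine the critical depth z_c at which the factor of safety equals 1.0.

Setting FS = 1.00 in FS = [c' + γz cos²β tanφ'] / [γz sinβ cosβ] and solving for z:
z = c' / [γ cosβ (FS·sinβ − cosβ·tanφ')]
  = 4.7 / [18.7·cos38.0°·(1.00·sin38.0° − cos38.0°·tan22.4°)]
  = 4.7 / [18.7·0.7880·(1.00·0.6157 − 0.7880·0.4122)]
  = 4.7 / 4.2862 = 1.097 m

z_c = 1.10 m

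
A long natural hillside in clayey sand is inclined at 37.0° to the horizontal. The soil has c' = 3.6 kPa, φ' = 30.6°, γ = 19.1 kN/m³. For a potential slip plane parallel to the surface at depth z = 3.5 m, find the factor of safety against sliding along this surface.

FS = 0.90

For an infinite slope with a slip plane parallel to the surface (no pore pressure): FS = [c' + γz cos²β tanφ'] / [γz sinβ cosβ].
γz = 19.1·3.5 = 66.85 kN/m²
Numerator = 3.6 + 66.85·cos²37.0°·tan30.6° = 3.6 + 66.85·0.6378·0.5914 = 28.816 kPa
Denominator = 66.85·sin37.0°·cos37.0° = 66.85·0.6018·0.7986 = 32.130 kPa
FS = 28.816 / 32.130 = 0.897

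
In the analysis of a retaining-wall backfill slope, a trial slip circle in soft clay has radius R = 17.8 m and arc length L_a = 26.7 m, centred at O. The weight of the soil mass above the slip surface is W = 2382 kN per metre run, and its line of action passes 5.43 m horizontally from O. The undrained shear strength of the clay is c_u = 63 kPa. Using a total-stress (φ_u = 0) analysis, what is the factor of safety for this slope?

FS = 2.31

Taking moments about the centre O, the resisting moment is provided by the undrained shear strength acting along the arc:
M_R = c_u·L_a·R = 63·26.70·17.8 = 29941.4 kN·m/m
M_D = W·d = 2382·5.43 = 12934.3 kN·m/m
FS = M_R / M_D = 29941.4 / 12934.3 = 2.315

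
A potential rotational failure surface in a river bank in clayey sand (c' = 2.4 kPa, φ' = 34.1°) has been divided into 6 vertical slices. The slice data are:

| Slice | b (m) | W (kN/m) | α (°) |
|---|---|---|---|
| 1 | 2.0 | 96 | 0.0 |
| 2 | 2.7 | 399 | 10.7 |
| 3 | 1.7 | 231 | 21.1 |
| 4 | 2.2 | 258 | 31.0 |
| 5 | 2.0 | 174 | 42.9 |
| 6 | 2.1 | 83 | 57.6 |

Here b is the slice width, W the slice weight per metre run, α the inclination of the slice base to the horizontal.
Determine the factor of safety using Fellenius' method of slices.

Ordinary method of slices: FS = Σ[c'·Δl_i + (W_i cosα_i)·tanφ'] / Σ W_i sinα_i, with Δl_i = b_i / cosα_i.
Slice 1: Δl = 2.0/cos0.0° = 2.000 m; N'_1 = 96·cos0.0° = 96.0; c'Δl = 4.80; W sinα = 0.0
Slice 2: Δl = 2.7/cos10.7° = 2.748 m; N'_2 = 399·cos10.7° = 392.1; c'Δl = 6.59; W sinα = 74.1
Slice 3: Δl = 1.7/cos21.1° = 1.822 m; N'_3 = 231·cos21.1° = 215.5; c'Δl = 4.37; W sinα = 83.2
Slice 4: Δl = 2.2/cos31.0° = 2.567 m; N'_4 = 258·cos31.0° = 221.1; c'Δl = 6.16; W sinα = 132.9
Slice 5: Δl = 2.0/cos42.9° = 2.730 m; N'_5 = 174·cos42.9° = 127.5; c'Δl = 6.55; W sinα = 118.4
Slice 6: Δl = 2.1/cos57.6° = 3.919 m; N'_6 = 83·cos57.6° = 44.5; c'Δl = 9.41; W sinα = 70.1
Σc'Δl = 37.9 kN/m; ΣN' = 1096.7 kN/m; ΣW sinα = 478.6 kN/m
Resisting = 37.9 + 1096.7·tan34.1° = 37.9 + 742.5 = 780.4 kN/m
FS = 780.4 / 478.6 = 1.630

FS = 1.63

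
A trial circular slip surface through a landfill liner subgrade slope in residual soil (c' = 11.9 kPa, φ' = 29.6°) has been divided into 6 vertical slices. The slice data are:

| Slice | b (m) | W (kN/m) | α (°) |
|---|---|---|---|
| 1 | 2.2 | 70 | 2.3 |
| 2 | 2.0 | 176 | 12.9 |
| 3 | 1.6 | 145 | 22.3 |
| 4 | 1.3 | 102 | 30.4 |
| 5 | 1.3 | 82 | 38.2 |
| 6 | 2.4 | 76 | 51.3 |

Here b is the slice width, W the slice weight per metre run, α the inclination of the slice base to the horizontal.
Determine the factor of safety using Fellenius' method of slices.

Ordinary method of slices: FS = Σ[c'·Δl_i + (W_i cosα_i)·tanφ'] / Σ W_i sinα_i, with Δl_i = b_i / cosα_i.
Slice 1: Δl = 2.2/cos2.3° = 2.202 m; N'_1 = 70·cos2.3° = 69.9; c'Δl = 26.20; W sinα = 2.8
Slice 2: Δl = 2.0/cos12.9° = 2.052 m; N'_2 = 176·cos12.9° = 171.6; c'Δl = 24.42; W sinα = 39.3
Slice 3: Δl = 1.6/cos22.3° = 1.729 m; N'_3 = 145·cos22.3° = 134.2; c'Δl = 20.58; W sinα = 55.0
Slice 4: Δl = 1.3/cos30.4° = 1.507 m; N'_4 = 102·cos30.4° = 88.0; c'Δl = 17.94; W sinα = 51.6
Slice 5: Δl = 1.3/cos38.2° = 1.654 m; N'_5 = 82·cos38.2° = 64.4; c'Δl = 19.69; W sinα = 50.7
Slice 6: Δl = 2.4/cos51.3° = 3.839 m; N'_6 = 76·cos51.3° = 47.5; c'Δl = 45.68; W sinα = 59.3
Σc'Δl = 154.5 kN/m; ΣN' = 575.6 kN/m; ΣW sinα = 258.8 kN/m
Resisting = 154.5 + 575.6·tan29.6° = 154.5 + 327.0 = 481.5 kN/m
FS = 481.5 / 258.8 = 1.861

FS = 1.86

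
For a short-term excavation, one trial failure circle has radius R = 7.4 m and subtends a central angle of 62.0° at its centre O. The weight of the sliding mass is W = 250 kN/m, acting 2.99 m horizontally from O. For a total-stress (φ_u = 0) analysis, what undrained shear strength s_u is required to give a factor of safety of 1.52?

FS = s_u·L_a·R / (W·d), so s_u = FS·W·d / (L_a·R).
Arc length L_a = R·θ = 7.4·(62.0°·π/180) = 7.4·1.0821 = 8.01 m
s_u = 1.52·250·2.99 / (8.01·7.4) = 1136.2 / 59.26 = 19.17 kPa

s_u = 19.2 kPa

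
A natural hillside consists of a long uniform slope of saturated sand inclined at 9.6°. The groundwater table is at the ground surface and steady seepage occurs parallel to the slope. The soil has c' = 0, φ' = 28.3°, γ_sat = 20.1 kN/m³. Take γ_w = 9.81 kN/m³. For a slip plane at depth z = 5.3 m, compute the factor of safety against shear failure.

With seepage parallel to the slope and the water table at the surface, the effective normal stress on the slip plane uses the buoyant unit weight γ' = γ_sat − γ_w while the driving shear stress uses γ_sat:
FS = [c' + γ' z cos²β tanφ'] / [γ_sat z sinβ cosβ]
(For c' = 0 this reduces to FS = (γ'/γ_sat)·tanφ'/tanβ.)
γ' = 20.1 − 9.81 = 10.29 kN/m³
Numerator = 0.0 + 10.29·5.3·cos²9.6°·tan28.3° = 0.0 + 10.29·5.3·0.9722·0.5384 = 28.548 kPa
Denominator = 20.1·5.3·sin9.6°·cos9.6° = 20.1·5.3·0.1668·0.9860 = 17.517 kPa
FS = 28.548 / 17.517 = 1.630

FS = 1.63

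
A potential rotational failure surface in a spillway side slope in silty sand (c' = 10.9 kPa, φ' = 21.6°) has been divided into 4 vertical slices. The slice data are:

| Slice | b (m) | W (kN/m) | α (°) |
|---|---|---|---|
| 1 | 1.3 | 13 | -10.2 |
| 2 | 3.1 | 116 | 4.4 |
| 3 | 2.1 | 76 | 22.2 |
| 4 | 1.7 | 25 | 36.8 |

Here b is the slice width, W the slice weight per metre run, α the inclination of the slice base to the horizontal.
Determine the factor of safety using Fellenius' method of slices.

FS = 3.63

Ordinary method of slices: FS = Σ[c'·Δl_i + (W_i cosα_i)·tanφ'] / Σ W_i sinα_i, with Δl_i = b_i / cosα_i.
Slice 1: Δl = 1.3/cos(-10.2°) = 1.321 m; N'_1 = 13·cos(-10.2°) = 12.8; c'Δl = 14.40; W sinα = -2.3
Slice 2: Δl = 3.1/cos4.4° = 3.109 m; N'_2 = 116·cos4.4° = 115.7; c'Δl = 33.89; W sinα = 8.9
Slice 3: Δl = 2.1/cos22.2° = 2.268 m; N'_3 = 76·cos22.2° = 70.4; c'Δl = 24.72; W sinα = 28.7
Slice 4: Δl = 1.7/cos36.8° = 2.123 m; N'_4 = 25·cos36.8° = 20.0; c'Δl = 23.14; W sinα = 15.0
Σc'Δl = 96.2 kN/m; ΣN' = 218.8 kN/m; ΣW sinα = 50.3 kN/m
Resisting = 96.2 + 218.8·tan21.6° = 96.2 + 86.6 = 182.8 kN/m
FS = 182.8 / 50.3 = 3.635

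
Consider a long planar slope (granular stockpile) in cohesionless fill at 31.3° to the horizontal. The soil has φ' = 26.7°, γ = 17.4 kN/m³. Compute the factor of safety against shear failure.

FS = 0.83

For a dry cohesionless infinite slope the factor of safety is FS = tanφ' / tanβ.
FS = tan26.7° / tan31.3° = 0.5029 / 0.6080 = 0.827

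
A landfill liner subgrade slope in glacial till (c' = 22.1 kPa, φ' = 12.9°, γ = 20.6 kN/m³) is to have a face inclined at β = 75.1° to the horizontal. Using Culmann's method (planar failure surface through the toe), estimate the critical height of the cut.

H_c = 7.58 m

Culmann's analysis gives the critical failure plane at α_cr = (β + φ')/2 = (75.1 + 12.9)/2 = 44.0°, and the critical height
H_c = (4c'/γ) · sinβ cosφ' / [1 − cos(β − φ')]
    = (4·22.1/20.6) · sin75.1°·cos12.9° / [1 − cos(62.2°)]
    = 4.291 · 0.9664·0.9748 / [1 − 0.4664]
    = 4.291 · 0.9420 / 0.5336
    = 7.58 m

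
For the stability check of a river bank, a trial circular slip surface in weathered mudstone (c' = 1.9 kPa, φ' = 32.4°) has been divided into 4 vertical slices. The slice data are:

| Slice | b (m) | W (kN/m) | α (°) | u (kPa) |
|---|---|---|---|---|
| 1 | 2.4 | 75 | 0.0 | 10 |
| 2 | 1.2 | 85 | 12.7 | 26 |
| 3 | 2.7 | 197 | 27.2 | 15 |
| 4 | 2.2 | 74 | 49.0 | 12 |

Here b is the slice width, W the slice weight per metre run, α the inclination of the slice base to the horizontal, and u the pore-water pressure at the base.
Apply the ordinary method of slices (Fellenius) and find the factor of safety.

FS = 1.04

Ordinary method of slices: FS = Σ[c'·Δl_i + (W_i cosα_i − u_i·Δl_i)·tanφ'] / Σ W_i sinα_i, with Δl_i = b_i / cosα_i.
Slice 1: Δl = 2.4/cos0.0° = 2.400 m; N'_1 = 75·cos0.0° − 10·2.400 = 51.0; c'Δl = 4.56; W sinα = 0.0
Slice 2: Δl = 1.2/cos12.7° = 1.230 m; N'_2 = 85·cos12.7° − 26·1.230 = 50.9; c'Δl = 2.34; W sinα = 18.7
Slice 3: Δl = 2.7/cos27.2° = 3.036 m; N'_3 = 197·cos27.2° − 15·3.036 = 129.7; c'Δl = 5.77; W sinα = 90.0
Slice 4: Δl = 2.2/cos49.0° = 3.353 m; N'_4 = 74·cos49.0° − 12·3.353 = 8.3; c'Δl = 6.37; W sinα = 55.8
Σc'Δl = 19.0 kN/m; ΣN' = 239.9 kN/m; ΣW sinα = 164.6 kN/m
Resisting = 19.0 + 239.9·tan32.4° = 19.0 + 152.3 = 171.3 kN/m
FS = 171.3 / 164.6 = 1.041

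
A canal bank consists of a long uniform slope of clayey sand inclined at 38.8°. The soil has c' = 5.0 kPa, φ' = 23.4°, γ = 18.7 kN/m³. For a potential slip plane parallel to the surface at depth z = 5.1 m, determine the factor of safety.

For an infinite slope with a slip plane parallel to the surface (no pore pressure): FS = [c' + γz cos²β tanφ'] / [γz sinβ cosβ].
γz = 18.7·5.1 = 95.37 kN/m²
Numerator = 5.0 + 95.37·cos²38.8°·tan23.4° = 5.0 + 95.37·0.6074·0.4327 = 30.066 kPa
Denominator = 95.37·sin38.8°·cos38.8° = 95.37·0.6266·0.7793 = 46.573 kPa
FS = 30.066 / 46.573 = 0.646

FS = 0.65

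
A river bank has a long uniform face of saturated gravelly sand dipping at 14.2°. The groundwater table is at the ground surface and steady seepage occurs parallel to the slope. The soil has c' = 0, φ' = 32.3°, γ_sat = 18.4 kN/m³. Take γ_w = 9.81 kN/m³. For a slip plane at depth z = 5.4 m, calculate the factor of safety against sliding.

With seepage parallel to the slope and the water table at the surface, the effective normal stress on the slip plane uses the buoyant unit weight γ' = γ_sat − γ_w while the driving shear stress uses γ_sat:
FS = [c' + γ' z cos²β tanφ'] / [γ_sat z sinβ cosβ]
(For c' = 0 this reduces to FS = (γ'/γ_sat)·tanφ'/tanβ.)
γ' = 18.4 − 9.81 = 8.59 kN/m³
Numerator = 0.0 + 8.59·5.4·cos²14.2°·tan32.3° = 0.0 + 8.59·5.4·0.9398·0.6322 = 27.559 kPa
Denominator = 18.4·5.4·sin14.2°·cos14.2° = 18.4·5.4·0.2453·0.9694 = 23.629 kPa
FS = 27.559 / 23.629 = 1.166

FS = 1.17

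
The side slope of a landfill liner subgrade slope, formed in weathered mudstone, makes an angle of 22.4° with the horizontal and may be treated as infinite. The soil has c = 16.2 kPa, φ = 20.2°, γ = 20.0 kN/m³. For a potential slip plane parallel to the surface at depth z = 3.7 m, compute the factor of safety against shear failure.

For an infinite slope with a slip plane parallel to the surface (no pore pressure): FS = [c + γz cos²β tanφ] / [γz sinβ cosβ].
γz = 20.0·3.7 = 74.00 kN/m²
Numerator = 16.2 + 74.00·cos²22.4°·tan20.2° = 16.2 + 74.00·0.8548·0.3679 = 39.473 kPa
Denominator = 74.00·sin22.4°·cos22.4° = 74.00·0.3811·0.9245 = 26.071 kPa
FS = 39.473 / 26.071 = 1.514

FS = 1.51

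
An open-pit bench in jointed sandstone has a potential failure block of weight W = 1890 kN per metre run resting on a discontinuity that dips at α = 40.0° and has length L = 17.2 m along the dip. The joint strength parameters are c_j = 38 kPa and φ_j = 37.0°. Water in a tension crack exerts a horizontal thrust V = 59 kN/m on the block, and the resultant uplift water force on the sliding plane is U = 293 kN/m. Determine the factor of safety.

FS = 1.19

Resolving the block weight along and normal to the plane and applying the Mohr–Coulomb strength on the joint:
N' = W cosα − U − V sinα = 1890·cos40.0° − 293 − 59·sin40.0° = 1116.9 kN/m
Driving force T = W sinα + V cosα = 1890·sin40.0° + 59·cos40.0° = 1260.1 kN/m
Resisting force R = c_j·L + N'·tanφ_j = 38·17.2 + 1116.9·tan37.0° = 653.6 + 841.6 = 1495.2 kN/m
FS = R / T = 1495.2 / 1260.1 = 1.187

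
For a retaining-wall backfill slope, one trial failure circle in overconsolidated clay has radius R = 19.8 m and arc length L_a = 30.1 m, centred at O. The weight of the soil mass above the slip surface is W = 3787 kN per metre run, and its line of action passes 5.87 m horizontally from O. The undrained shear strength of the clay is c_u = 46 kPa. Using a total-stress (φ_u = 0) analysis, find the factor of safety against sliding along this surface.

Taking moments about the centre O, the resisting moment is provided by the undrained shear strength acting along the arc:
M_R = c_u·L_a·R = 46·30.10·19.8 = 27415.1 kN·m/m
M_D = W·d = 3787·5.87 = 22229.7 kN·m/m
FS = M_R / M_D = 27415.1 / 22229.7 = 1.233

FS = 1.23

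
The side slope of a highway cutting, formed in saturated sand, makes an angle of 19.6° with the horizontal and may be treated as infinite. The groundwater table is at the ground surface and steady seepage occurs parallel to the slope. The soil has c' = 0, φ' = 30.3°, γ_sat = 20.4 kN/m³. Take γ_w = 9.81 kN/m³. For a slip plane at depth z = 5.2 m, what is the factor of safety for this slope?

FS = 0.85

With seepage parallel to the slope and the water table at the surface, the effective normal stress on the slip plane uses the buoyant unit weight γ' = γ_sat − γ_w while the driving shear stress uses γ_sat:
FS = [c' + γ' z cos²β tanφ'] / [γ_sat z sinβ cosβ]
(For c' = 0 this reduces to FS = (γ'/γ_sat)·tanφ'/tanβ.)
γ' = 20.4 − 9.81 = 10.59 kN/m³
Numerator = 0.0 + 10.59·5.2·cos²19.6°·tan30.3° = 0.0 + 10.59·5.2·0.8875·0.5844 = 28.558 kPa
Denominator = 20.4·5.2·sin19.6°·cos19.6° = 20.4·5.2·0.3355·0.9421 = 33.523 kPa
FS = 28.558 / 33.523 = 0.852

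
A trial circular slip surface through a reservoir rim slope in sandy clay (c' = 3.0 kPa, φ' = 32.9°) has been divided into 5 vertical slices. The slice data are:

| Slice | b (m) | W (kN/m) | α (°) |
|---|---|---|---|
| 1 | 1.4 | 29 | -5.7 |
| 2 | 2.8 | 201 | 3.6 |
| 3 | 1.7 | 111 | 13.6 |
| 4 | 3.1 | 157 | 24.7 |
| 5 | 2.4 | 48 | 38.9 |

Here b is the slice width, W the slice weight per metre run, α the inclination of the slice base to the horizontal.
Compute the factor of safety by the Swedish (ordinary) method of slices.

Ordinary method of slices: FS = Σ[c'·Δl_i + (W_i cosα_i)·tanφ'] / Σ W_i sinα_i, with Δl_i = b_i / cosα_i.
Slice 1: Δl = 1.4/cos(-5.7°) = 1.407 m; N'_1 = 29·cos(-5.7°) = 28.9; c'Δl = 4.22; W sinα = -2.9
Slice 2: Δl = 2.8/cos3.6° = 2.806 m; N'_2 = 201·cos3.6° = 200.6; c'Δl = 8.42; W sinα = 12.6
Slice 3: Δl = 1.7/cos13.6° = 1.749 m; N'_3 = 111·cos13.6° = 107.9; c'Δl = 5.25; W sinα = 26.1
Slice 4: Δl = 3.1/cos24.7° = 3.412 m; N'_4 = 157·cos24.7° = 142.6; c'Δl = 10.24; W sinα = 65.6
Slice 5: Δl = 2.4/cos38.9° = 3.084 m; N'_5 = 48·cos38.9° = 37.4; c'Δl = 9.25; W sinα = 30.1
Σc'Δl = 37.4 kN/m; ΣN' = 517.3 kN/m; ΣW sinα = 131.6 kN/m
Resisting = 37.4 + 517.3·tan32.9° = 37.4 + 334.7 = 372.1 kN/m
FS = 372.1 / 131.6 = 2.827

FS = 2.83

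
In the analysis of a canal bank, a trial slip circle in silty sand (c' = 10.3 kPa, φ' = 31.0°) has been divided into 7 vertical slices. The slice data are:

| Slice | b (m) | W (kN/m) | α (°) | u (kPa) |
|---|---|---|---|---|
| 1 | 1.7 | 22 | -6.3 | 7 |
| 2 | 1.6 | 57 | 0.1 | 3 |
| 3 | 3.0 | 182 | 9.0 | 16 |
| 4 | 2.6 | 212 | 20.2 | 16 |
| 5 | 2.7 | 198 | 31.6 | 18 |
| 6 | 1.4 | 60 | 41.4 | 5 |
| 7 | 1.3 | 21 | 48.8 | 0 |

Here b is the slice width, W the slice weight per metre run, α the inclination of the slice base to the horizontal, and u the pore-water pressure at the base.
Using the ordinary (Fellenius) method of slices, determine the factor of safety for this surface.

Ordinary method of slices: FS = Σ[c'·Δl_i + (W_i cosα_i − u_i·Δl_i)·tanφ'] / Σ W_i sinα_i, with Δl_i = b_i / cosα_i.
Slice 1: Δl = 1.7/cos(-6.3°) = 1.710 m; N'_1 = 22·cos(-6.3°) − 7·1.710 = 9.9; c'Δl = 17.62; W sinα = -2.4
Slice 2: Δl = 1.6/cos0.1° = 1.600 m; N'_2 = 57·cos0.1° − 3·1.600 = 52.2; c'Δl = 16.48; W sinα = 0.1
Slice 3: Δl = 3.0/cos9.0° = 3.037 m; N'_3 = 182·cos9.0° − 16·3.037 = 131.2; c'Δl = 31.29; W sinα = 28.5
Slice 4: Δl = 2.6/cos20.2° = 2.770 m; N'_4 = 212·cos20.2° − 16·2.770 = 154.6; c'Δl = 28.54; W sinα = 73.2
Slice 5: Δl = 2.7/cos31.6° = 3.170 m; N'_5 = 198·cos31.6° − 18·3.170 = 111.6; c'Δl = 32.65; W sinα = 103.7
Slice 6: Δl = 1.4/cos41.4° = 1.866 m; N'_6 = 60·cos41.4° − 5·1.866 = 35.7; c'Δl = 19.22; W sinα = 39.7
Slice 7: Δl = 1.3/cos48.8° = 1.974 m; N'_7 = 21·cos48.8° − 0·1.974 = 13.8; c'Δl = 20.33; W sinα = 15.8
Σc'Δl = 166.1 kN/m; ΣN' = 509.0 kN/m; ΣW sinα = 258.6 kN/m
Resisting = 166.1 + 509.0·tan31.0° = 166.1 + 305.8 = 471.9 kN/m
FS = 471.9 / 258.6 = 1.825

FS = 1.83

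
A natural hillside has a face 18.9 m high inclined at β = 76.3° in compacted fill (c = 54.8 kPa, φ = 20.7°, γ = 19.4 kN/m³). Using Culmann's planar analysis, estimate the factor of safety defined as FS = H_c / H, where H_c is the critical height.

FS = 1.25

H_c = (4c/γ) · sinβ cosφ / [1 − cos(β − φ)]
    = (4·54.8/19.4) · sin76.3°·cos20.7° / [1 − cos55.6°]
    = 11.299 · 0.9088 / 0.4350 = 23.60 m
FS = H_c / H = 23.60 / 18.9 = 1.249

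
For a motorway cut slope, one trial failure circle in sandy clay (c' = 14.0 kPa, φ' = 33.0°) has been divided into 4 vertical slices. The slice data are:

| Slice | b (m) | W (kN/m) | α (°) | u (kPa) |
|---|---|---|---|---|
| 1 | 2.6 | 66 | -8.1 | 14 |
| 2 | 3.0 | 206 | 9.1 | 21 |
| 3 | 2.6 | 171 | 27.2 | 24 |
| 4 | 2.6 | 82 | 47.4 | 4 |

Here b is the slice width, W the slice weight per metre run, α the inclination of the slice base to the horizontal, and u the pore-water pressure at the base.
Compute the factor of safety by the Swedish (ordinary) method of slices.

FS = 2.24

Ordinary method of slices: FS = Σ[c'·Δl_i + (W_i cosα_i − u_i·Δl_i)·tanφ'] / Σ W_i sinα_i, with Δl_i = b_i / cosα_i.
Slice 1: Δl = 2.6/cos(-8.1°) = 2.626 m; N'_1 = 66·cos(-8.1°) − 14·2.626 = 28.6; c'Δl = 36.77; W sinα = -9.3
Slice 2: Δl = 3.0/cos9.1° = 3.038 m; N'_2 = 206·cos9.1° − 21·3.038 = 139.6; c'Δl = 42.54; W sinα = 32.6
Slice 3: Δl = 2.6/cos27.2° = 2.923 m; N'_3 = 171·cos27.2° − 24·2.923 = 81.9; c'Δl = 40.93; W sinα = 78.2
Slice 4: Δl = 2.6/cos47.4° = 3.841 m; N'_4 = 82·cos47.4° − 4·3.841 = 40.1; c'Δl = 53.78; W sinα = 60.4
Σc'Δl = 174.0 kN/m; ΣN' = 290.2 kN/m; ΣW sinα = 161.8 kN/m
Resisting = 174.0 + 290.2·tan33.0° = 174.0 + 188.5 = 362.5 kN/m
FS = 362.5 / 161.8 = 2.240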